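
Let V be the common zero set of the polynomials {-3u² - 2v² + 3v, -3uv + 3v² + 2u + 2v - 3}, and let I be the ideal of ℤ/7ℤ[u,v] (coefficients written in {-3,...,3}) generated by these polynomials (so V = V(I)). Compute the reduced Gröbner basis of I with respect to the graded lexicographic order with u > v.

f_1 = -3u² - 2v² + 3v, LT = u².
f_2 = -3uv + 3v² + 2u + 2v - 3, LT = uv.

S(f_1,f_2): lcm = u²v. S = uv² + 3v³ + 3u² + 3uv - v² - u.
  reduce S modulo (f_1, f_2):
  remainder -3v³ - v² + 3u - v + 1 ≠ 0; add g_3 = -3v³ - v² + 3u - v + 1 to the basis.

The other S-polynomials (S(f_1,g_3), S(f_2,g_3)) all reduce to 0 modulo the current basis, so we have a Gröbner basis.

G = {v³ - 2v² - u - 2v + 2, u² + 3v² - v, uv - v² - 3u - 3v + 1}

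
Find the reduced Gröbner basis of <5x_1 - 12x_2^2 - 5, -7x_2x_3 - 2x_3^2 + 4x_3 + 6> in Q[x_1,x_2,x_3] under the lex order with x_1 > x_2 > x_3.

G = {x_1 - 12/5x_2^2 - 1, x_2x_3 + 2/7x_3^2 - 4/7x_3 - 6/7}

f_1 = 5x_1 - 12x_2^2 - 5, LT = x_1.
f_2 = -7x_2x_3 - 2x_3^2 + 4x_3 + 6, LT = x_2x_3.

The S-polynomials (S(f_1,f_2)) all reduce to 0 modulo the current basis, so we have a Gröbner basis.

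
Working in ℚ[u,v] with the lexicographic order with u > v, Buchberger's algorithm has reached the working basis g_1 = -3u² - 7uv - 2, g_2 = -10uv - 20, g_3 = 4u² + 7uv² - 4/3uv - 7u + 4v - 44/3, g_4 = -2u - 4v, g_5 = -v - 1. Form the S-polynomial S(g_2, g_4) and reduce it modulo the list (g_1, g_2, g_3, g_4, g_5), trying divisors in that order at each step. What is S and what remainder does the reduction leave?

S(g_2, g_4) = -2v² + 2; remainder on division = 0.

lcm(LM(g_2), LM(g_4)) = uv.
S = (lcm/LT(g_2))·g_2 − (lcm/LT(g_4))·g_4 = -2v² + 2.
Reduce S modulo (g_1, g_2, g_3, g_4, g_5) in that order:
  leading term v²: subtract (2v)·g_5 from -2v² + 2 → 2v + 2
  leading term v: subtract (-2)·g_5 from 2v + 2 → 0
The remainder is 0, so this S-polynomial contributes no new basis element.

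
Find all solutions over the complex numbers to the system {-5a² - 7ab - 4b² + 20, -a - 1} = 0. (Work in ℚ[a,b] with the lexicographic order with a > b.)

Compute a lex Gröbner basis by Buchberger's algorithm.
f_1 = -5a² - 7ab - 4b² + 20, LT = a².
f_2 = -a - 1, LT = a.

S(f_1,f_2): lcm = a². S = 7/5ab - a + ⅘b² - 4.
  leading term ab: subtract (-7/5b)·f_2 from 7/5ab - a + ⅘b² - 4 → -a + ⅘b² - 7/5b - 4
  leading term a: subtract (1)·f_2 from -a + ⅘b² - 7/5b - 4 → ⅘b² - 7/5b - 3
  leading term b²: no divisor's leading term divides it; move ⅘b² to the remainder.
  leading term b: no divisor's leading term divides it; move -7/5b to the remainder.
  leading term 1: no divisor's leading term divides it; move -3 to the remainder.
  remainder ⅘b² - 7/5b - 3 ≠ 0; add h_3 = ⅘b² - 7/5b - 3 to the basis.

The other S-polynomials (S(f_1,h_3), S(f_2,h_3)) all reduce to 0 modulo the current basis, so we have a Gröbner basis.
Inter-reduce: drop elements whose leading term is divisible by another's, tail-reduce, and make monic.
Reduced Gröbner basis: {a + 1, b² - 7/4b - 15/4}.

The lex basis is triangular: the last element involves only b. Solving b² - 7/4b - 15/4 = 0 gives b ∈ {-5/4, 3}; substituting each value into the earlier elements determines the remaining variables.
  b = -5/4: the earlier basis element becomes a + 1 = 0, giving a = -1 — point (-1, -5/4).
  b = 3: the earlier basis element becomes a + 1 = 0, giving a = -1 — point (-1, 3).

{(-1, -5/4), (-1, 3)}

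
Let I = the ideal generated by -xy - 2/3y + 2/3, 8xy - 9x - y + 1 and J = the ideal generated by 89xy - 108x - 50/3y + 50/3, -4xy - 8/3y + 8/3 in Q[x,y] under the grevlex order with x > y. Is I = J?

Equality of ideals is decidable: compute both reduced Gröbner bases (unique for the ordering) and check whether they agree.
Buchberger on the first generating set:
f_1 = -xy - 2/3y + 2/3, LT = xy.
f_2 = 8xy - 9x - y + 1, LT = xy.

S(f_1,f_2): lcm = xy. S = 9/8x + 19/24y - 19/24.
  reduce S modulo (f_1, f_2):
  remainder 9/8x + 19/24y - 19/24 ≠ 0; add g_3 = 9/8x + 19/24y - 19/24 to the basis.

S(f_1,g_3): lcm = xy. S = -19/27y^2 + 37/27y - 2/3.
  reduce S modulo (f_1, f_2, g_3):
  remainder -19/27y^2 + 37/27y - 2/3 ≠ 0; add g_4 = -19/27y^2 + 37/27y - 2/3 to the basis.

The other S-polynomials (S(f_2,g_3), S(f_1,g_4), S(f_2,g_4), S(g_3,g_4)) all reduce to 0 modulo the current basis, so we have a Gröbner basis.
Inter-reduce: drop elements whose leading term is divisible by another's, tail-reduce, and make monic.
Reduced Gröbner basis: {y^2 - 37/19y + 18/19, x + 19/27y - 19/27}.

Buchberger on the second generating set:
h_1 = 89xy - 108x - 50/3y + 50/3, LT = xy.
h_2 = -4xy - 8/3y + 8/3, LT = xy.

S(h_1,h_2): lcm = xy. S = -108/89x - 76/89y + 76/89.
  reduce S modulo (h_1, h_2):
  remainder -108/89x - 76/89y + 76/89 ≠ 0; add k_3 = -108/89x - 76/89y + 76/89 to the basis.

S(h_1,k_3): lcm = xy. S = -19/27y^2 - 108/89x + 1241/2403y + 50/267.
  reduce S modulo (h_1, h_2, k_3):
  remainder -19/27y^2 + 37/27y - 2/3 ≠ 0; add k_4 = -19/27y^2 + 37/27y - 2/3 to the basis.

The other S-polynomials (S(h_2,k_3), S(h_1,k_4), S(h_2,k_4), S(k_3,k_4)) all reduce to 0 modulo the current basis, so we have a Gröbner basis.
Inter-reduce: drop elements whose leading term is divisible by another's, tail-reduce, and make monic.
Reduced Gröbner basis: {y^2 - 37/19y + 18/19, x + 19/27y - 19/27}.

Same reduced basis, so the two generating sets span the same ideal.

Yes, the ideals are equal.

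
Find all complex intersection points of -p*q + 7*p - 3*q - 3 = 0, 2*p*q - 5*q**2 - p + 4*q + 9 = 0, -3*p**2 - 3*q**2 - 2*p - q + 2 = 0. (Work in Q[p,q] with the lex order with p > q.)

Compute a lex Gröbner basis by Buchberger's algorithm.
f_1 = -p*q + 7*p - 3*q - 3, LT = p*q.
f_2 = 2*p*q - p - 5*q**2 + 4*q + 9, LT = p*q.
f_3 = -3*p**2 - 2*p - 3*q**2 - q + 2, LT = p**2.

S(f_1,f_2): lcm = p*q. S = -13/2*p + 5/2*q**2 + q - 3/2.
  reduce S modulo (f_1, f_2, f_3):
  remainder -13/2*p + 5/2*q**2 + q - 3/2 ≠ 0; add h_4 = -13/2*p + 5/2*q**2 + q - 3/2 to the basis.

S(f_1,f_3): lcm = p**2*q. S = -7*p**2 + 7/3*p*q + 3*p - q**3 - 1/3*q**2 + 2/3*q.
  reduce S modulo (f_1, f_2, f_3, h_4):
  remainder -q**3 + 620/39*q**2 - 4/13*q - 671/39 ≠ 0; add h_5 = -q**3 + 620/39*q**2 - 4/13*q - 671/39 to the basis.

S(f_2,f_3): lcm = p**2*q. S = -1/2*p**2 - 5/2*p*q**2 + 4/3*p*q + 9/2*p - q**3 - 1/3*q**2 + 2/3*q.
  reduce S modulo (f_1, f_2, f_3, h_4, h_5):
  remainder -1946/39*q**2 + 3157/78*q + 7049/78 ≠ 0; add h_6 = -1946/39*q**2 + 3157/78*q + 7049/78 to the basis.

S(f_1,h_4): lcm = p*q. S = -7*p + 5/13*q**3 + 2/13*q**2 + 36/13*q + 3.
  reduce S modulo (f_1, f_2, f_3, h_4, h_5, h_6):
  remainder 97027/21684*q + 97027/21684 ≠ 0; add h_7 = 97027/21684*q + 97027/21684 to the basis.

The other S-polynomials (S(f_2,h_4), S(f_3,h_4), S(f_1,h_5), S(f_2,h_5), S(f_3,h_5), S(h_4,h_5), S(f_1,h_6), S(f_2,h_6), S(f_3,h_6), S(h_4,h_6), S(h_5,h_6), S(f_1,h_7), S(f_2,h_7), S(f_3,h_7), S(h_4,h_7), S(h_5,h_7), S(h_6,h_7)) all reduce to 0 modulo the current basis, so we have a Gröbner basis.
Inter-reduce: drop elements whose leading term is divisible by another's, tail-reduce, and make monic.
Reduced Gröbner basis: {p, q + 1}.

Elimination: the polynomial q + 1 lies in the elimination ideal for q, so q ∈ {-1}. For each such q, the remaining basis elements (now univariate) give the rest of the solution.
  q = -1: the earlier basis element becomes p = 0, giving p = 0 — point (0, -1).

{(0, -1)}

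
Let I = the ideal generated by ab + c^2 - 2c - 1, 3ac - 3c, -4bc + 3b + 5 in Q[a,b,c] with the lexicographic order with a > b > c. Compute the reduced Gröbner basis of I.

G = {a + 4/5c^3 - 11/5c^2 + 2/5c + 3/5, b + 4/3c^3 - 8/3c^2 - 4/3c + 5/3, c^4 - 11/4c^3 + 1/2c^2 + 2c}

Buchberger's algorithm terminates because the ascending chain of leading-term ideals stabilizes.

f_1 = ab + c^2 - 2c - 1, LT = ab.
f_2 = 3ac - 3c, LT = ac.
f_3 = -4bc + 3b + 5, LT = bc.

S(f_1,f_2): lcm = abc. S = bc + c^3 - 2c^2 - c.
  leading term bc: subtract (-1/4)·f_3 from bc + c^3 - 2c^2 - c → 3/4b + c^3 - 2c^2 - c + 5/4
  leading term b: no divisor's leading term divides it; move 3/4b to the remainder.
  leading term c^3: no divisor's leading term divides it; move c^3 to the remainder.
  leading term c^2: no divisor's leading term divides it; move -2c^2 to the remainder.
  leading term c: no divisor's leading term divides it; move -c to the remainder.
  leading term 1: no divisor's leading term divides it; move 5/4 to the remainder.
  remainder 3/4b + c^3 - 2c^2 - c + 5/4 ≠ 0; add g_4 = 3/4b + c^3 - 2c^2 - c + 5/4 to the basis.

S(f_1,f_3): lcm = abc. S = 3/4ab + 5/4a + c^3 - 2c^2 - c.
  leading term ab: subtract (3/4)·f_1 from 3/4ab + 5/4a + c^3 - 2c^2 - c → 5/4a + c^3 - 11/4c^2 + 1/2c + 3/4
  leading term a: no divisor's leading term divides it; move 5/4a to the remainder.
  leading term c^3: no divisor's leading term divides it; move c^3 to the remainder.
  leading term c^2: no divisor's leading term divides it; move -11/4c^2 to the remainder.
  leading term c: no divisor's leading term divides it; move 1/2c to the remainder.
  leading term 1: no divisor's leading term divides it; move 3/4 to the remainder.
  remainder 5/4a + c^3 - 11/4c^2 + 1/2c + 3/4 ≠ 0; add g_5 = 5/4a + c^3 - 11/4c^2 + 1/2c + 3/4 to the basis.

S(f_3,g_4): lcm = bc. S = -3/4b - 4/3c^4 + 8/3c^3 + 4/3c^2 - 5/3c - 5/4.
  leading term b: subtract (-1)·g_4 from -3/4b - 4/3c^4 + 8/3c^3 + 4/3c^2 - 5/3c - 5/4 → -4/3c^4 + 11/3c^3 - 2/3c^2 - 8/3c
  leading term c^4: no divisor's leading term divides it; move -4/3c^4 to the remainder.
  leading term c^3: no divisor's leading term divides it; move 11/3c^3 to the remainder.
  leading term c^2: no divisor's leading term divides it; move -2/3c^2 to the remainder.
  leading term c: no divisor's leading term divides it; move -8/3c to the remainder.
  remainder -4/3c^4 + 11/3c^3 - 2/3c^2 - 8/3c ≠ 0; add g_6 = -4/3c^4 + 11/3c^3 - 2/3c^2 - 8/3c to the basis.

The other S-polynomials (S(f_2,f_3), S(f_1,g_4), S(f_2,g_4), S(f_1,g_5), S(f_2,g_5), S(f_3,g_5), S(g_4,g_5), S(f_1,g_6), S(f_2,g_6), S(f_3,g_6), S(g_4,g_6), S(g_5,g_6)) all reduce to 0 modulo the current basis, so we have a Gröbner basis.
Inter-reduce: drop elements whose leading term is divisible by another's, tail-reduce, and make monic.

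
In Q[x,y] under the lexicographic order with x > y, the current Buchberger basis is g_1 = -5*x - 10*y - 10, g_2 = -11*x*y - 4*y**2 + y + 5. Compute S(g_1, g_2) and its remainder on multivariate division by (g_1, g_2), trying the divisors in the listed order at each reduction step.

S(g_1, g_2) = 18/11*y**2 + 23/11*y + 5/11; remainder on division = 18/11*y**2 + 23/11*y + 5/11.

lcm(LM(g_1), LM(g_2)) = x*y.
S = (lcm/LT(g_1))·g_1 − (lcm/LT(g_2))·g_2 = 18/11*y**2 + 23/11*y + 5/11.
Reduce S modulo (g_1, g_2) in that order:
  leading term y**2: no divisor's leading term divides it; move 18/11*y**2 to the remainder.
  leading term y: no divisor's leading term divides it; move 23/11*y to the remainder.
  leading term 1: no divisor's leading term divides it; move 5/11 to the remainder.
The remainder 18/11*y**2 + 23/11*y + 5/11 is nonzero, so it would be added as the next basis element.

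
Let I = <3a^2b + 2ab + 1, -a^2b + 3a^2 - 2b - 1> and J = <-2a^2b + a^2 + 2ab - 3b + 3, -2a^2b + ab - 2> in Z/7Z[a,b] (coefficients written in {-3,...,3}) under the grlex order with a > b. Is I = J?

No, the ideals differ.

Equality of ideals is decidable: compute both reduced Gröbner bases (unique for the ordering) and check whether they agree.
Buchberger on the first generating set:
f_1 = 3a^2b + 2ab + 1, LT = a^2b.
f_2 = -a^2b + 3a^2 - 2b - 1, LT = a^2b.

S(f_1,f_2): lcm = a^2b. S = 3a^2 + 3ab - 2b - 3.
  leading term a^2: no divisor's leading term divides it; move 3a^2 to the remainder.
  leading term ab: no divisor's leading term divides it; move 3ab to the remainder.
  leading term b: no divisor's leading term divides it; move -2b to the remainder.
  leading term 1: no divisor's leading term divides it; move -3 to the remainder.
  remainder 3a^2 + 3ab - 2b - 3 ≠ 0; add g_3 = 3a^2 + 3ab - 2b - 3 to the basis.

S(f_1,g_3): lcm = a^2b. S = -ab^2 + 3ab + 3b^2 + b - 2.
  leading term ab^2: no divisor's leading term divides it; move -ab^2 to the remainder.
  leading term ab: no divisor's leading term divides it; move 3ab to the remainder.
  leading term b^2: no divisor's leading term divides it; move 3b^2 to the remainder.
  leading term b: no divisor's leading term divides it; move b to the remainder.
  leading term 1: no divisor's leading term divides it; move -2 to the remainder.
  remainder -ab^2 + 3ab + 3b^2 + b - 2 ≠ 0; add g_4 = -ab^2 + 3ab + 3b^2 + b - 2 to the basis.

S(f_1,g_4): lcm = a^2b^2. S = 3a^2b - ab^2 + ab - 2a - 2b.
  leading term a^2b: subtract (1)·f_1 from 3a^2b - ab^2 + ab - 2a - 2b → -ab^2 - ab - 2a - 2b - 1
  leading term ab^2: subtract (1)·g_4 from -ab^2 - ab - 2a - 2b - 1 → 3ab - 3b^2 - 2a - 3b + 1
  leading term ab: no divisor's leading term divides it; move 3ab to the remainder.
  leading term b^2: no divisor's leading term divides it; move -3b^2 to the remainder.
  leading term a: no divisor's leading term divides it; move -2a to the remainder.
  leading term b: no divisor's leading term divides it; move -3b to the remainder.
  leading term 1: no divisor's leading term divides it; move 1 to the remainder.
  remainder 3ab - 3b^2 - 2a - 3b + 1 ≠ 0; add g_5 = 3ab - 3b^2 - 2a - 3b + 1 to the basis.

S(g_4,g_5): lcm = ab^2. S = b^3 - 2b^2 + b + 2.
  leading term b^3: no divisor's leading term divides it; move b^3 to the remainder.
  leading term b^2: no divisor's leading term divides it; move -2b^2 to the remainder.
  leading term b: no divisor's leading term divides it; move b to the remainder.
  leading term 1: no divisor's leading term divides it; move 2 to the remainder.
  remainder b^3 - 2b^2 + b + 2 ≠ 0; add g_6 = b^3 - 2b^2 + b + 2 to the basis.

The other S-polynomials (S(f_2,g_3), S(f_2,g_4), S(g_3,g_4), S(f_1,g_5), S(f_2,g_5), S(g_3,g_5), S(f_1,g_6), S(f_2,g_6), S(g_3,g_6), S(g_4,g_6), S(g_5,g_6)) all reduce to 0 modulo the current basis, so we have a Gröbner basis.
Inter-reduce: drop elements whose leading term is divisible by another's, tail-reduce, and make monic.
Reduced Gröbner basis: {b^3 - 2b^2 + b + 2, a^2 + b^2 + 3a - 2b + 1, ab - b^2 - 3a - b - 2}.

Buchberger on the second generating set:
h_1 = -2a^2b + a^2 + 2ab - 3b + 3, LT = a^2b.
h_2 = -2a^2b + ab - 2, LT = a^2b.

S(h_1,h_2): lcm = a^2b. S = 3a^2 + 3ab - 2b + 1.
  leading term a^2: no divisor's leading term divides it; move 3a^2 to the remainder.
  leading term ab: no divisor's leading term divides it; move 3ab to the remainder.
  leading term b: no divisor's leading term divides it; move -2b to the remainder.
  leading term 1: no divisor's leading term divides it; move 1 to the remainder.
  remainder 3a^2 + 3ab - 2b + 1 ≠ 0; add k_3 = 3a^2 + 3ab - 2b + 1 to the basis.

S(h_1,k_3): lcm = a^2b. S = -ab^2 + 3a^2 - ab + 3b^2 + 2.
  leading term ab^2: no divisor's leading term divides it; move -ab^2 to the remainder.
  leading term a^2: subtract (1)·k_3 from 3a^2 - ab + 3b^2 + 2 → 3ab + 3b^2 + 2b + 1
  leading term ab: no divisor's leading term divides it; move 3ab to the remainder.
  leading term b^2: no divisor's leading term divides it; move 3b^2 to the remainder.
  leading term b: no divisor's leading term divides it; move 2b to the remainder.
  leading term 1: no divisor's leading term divides it; move 1 to the remainder.
  remainder -ab^2 + 3ab + 3b^2 + 2b + 1 ≠ 0; add k_4 = -ab^2 + 3ab + 3b^2 + 2b + 1 to the basis.

S(h_1,k_4): lcm = a^2b^2. S = -a^2b + 2ab^2 + 2ab - 2b^2 + a + 2b.
  leading term a^2b: subtract (-3)·h_1 from -a^2b + 2ab^2 + 2ab - 2b^2 + a + 2b → 2ab^2 + 3a^2 + ab - 2b^2 + a + 2
  leading term ab^2: subtract (-2)·k_4 from 2ab^2 + 3a^2 + ab - 2b^2 + a + 2 → 3a^2 - 3b^2 + a - 3b - 3
  leading term a^2: subtract (1)·k_3 from 3a^2 - 3b^2 + a - 3b - 3 → -3ab - 3b^2 + a - b + 3
  leading term ab: no divisor's leading term divides it; move -3ab to the remainder.
  leading term b^2: no divisor's leading term divides it; move -3b^2 to the remainder.
  leading term a: no divisor's leading term divides it; move a to the remainder.
  leading term b: no divisor's leading term divides it; move -b to the remainder.
  leading term 1: no divisor's leading term divides it; move 3 to the remainder.
  remainder -3ab - 3b^2 + a - b + 3 ≠ 0; add k_5 = -3ab - 3b^2 + a - b + 3 to the basis.

S(k_4,k_5): lcm = ab^2. S = -b^3 + 2ab - b^2 - b - 1.
  leading term b^3: no divisor's leading term divides it; move -b^3 to the remainder.
  leading term ab: subtract (-3)·k_5 from 2ab - b^2 - b - 1 → -3b^2 + 3a + 3b + 1
  leading term b^2: no divisor's leading term divides it; move -3b^2 to the remainder.
  leading term a: no divisor's leading term divides it; move 3a to the remainder.
  leading term b: no divisor's leading term divides it; move 3b to the remainder.
  leading term 1: no divisor's leading term divides it; move 1 to the remainder.
  remainder -b^3 - 3b^2 + 3a + 3b + 1 ≠ 0; add k_6 = -b^3 - 3b^2 + 3a + 3b + 1 to the basis.

The other S-polynomials (S(h_2,k_3), S(h_2,k_4), S(k_3,k_4), S(h_1,k_5), S(h_2,k_5), S(k_3,k_5), S(h_1,k_6), S(h_2,k_6), S(k_3,k_6), S(k_4,k_6), S(k_5,k_6)) all reduce to 0 modulo the current basis, so we have a Gröbner basis.
Inter-reduce: drop elements whose leading term is divisible by another's, tail-reduce, and make monic.
Reduced Gröbner basis: {b^3 + 3b^2 - 3a - 3b - 1, a^2 - b^2 - 2a - b - 1, ab + b^2 + 2a - 2b - 1}.

Since the reduced bases disagree, the two ideals are not the same.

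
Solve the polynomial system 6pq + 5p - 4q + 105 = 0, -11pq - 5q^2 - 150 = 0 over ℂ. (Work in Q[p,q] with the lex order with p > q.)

{(5, -5), (-189/44 - 5*sqrt(1271)*I/44, 27/20 - sqrt(1271)*I/20), (-189/44 + 5*sqrt(1271)*I/44, 27/20 + sqrt(1271)*I/20)}

Compute a lex Gröbner basis by Buchberger's algorithm.
f_1 = 6pq + 5p - 4q + 105, LT = pq.
f_2 = -11pq - 5q^2 - 150, LT = pq.

S(f_1,f_2): lcm = pq. S = 5/6p - 5/11q^2 - 2/3q + 85/22.
  reduce S modulo (f_1, f_2):
  remainder 5/6p - 5/11q^2 - 2/3q + 85/22 ≠ 0; add h_3 = 5/6p - 5/11q^2 - 2/3q + 85/22 to the basis.

S(f_1,h_3): lcm = pq. S = 5/6p + 6/11q^3 + 4/5q^2 - 175/33q + 35/2.
  reduce S modulo (f_1, f_2, h_3):
  remainder 6/11q^3 + 69/55q^2 - 51/11q + 150/11 ≠ 0; add h_4 = 6/11q^3 + 69/55q^2 - 51/11q + 150/11 to the basis.

The other S-polynomials (S(f_2,h_3), S(f_1,h_4), S(f_2,h_4), S(h_3,h_4)) all reduce to 0 modulo the current basis, so we have a Gröbner basis.
Inter-reduce: drop elements whose leading term is divisible by another's, tail-reduce, and make monic.
Reduced Gröbner basis: {p - 6/11q^2 - 4/5q + 51/11, q^3 + 23/10q^2 - 17/2q + 25}.

From the last basis element, q^3 + 23/10q^2 - 17/2q + 25 = 0, so q takes values in {-5, 27/20 - sqrt(1271)*I/20, 27/20 + sqrt(1271)*I/20}. Each choice, substituted upward through the basis, yields the corresponding point(s) of the solution set.
  q = -5: the earlier basis element becomes p - 5 = 0, giving p = 5 — point (5, -5).
  q = 27/20 - sqrt(1271)*I/20: the earlier basis element becomes p + 189/44 + 5*sqrt(1271)*I/44 = 0, giving p = -189/44 - 5*sqrt(1271)*I/44 — point (-189/44 - 5*sqrt(1271)*I/44, 27/20 - sqrt(1271)*I/20).
  q = 27/20 + sqrt(1271)*I/20: the earlier basis element becomes p + 189/44 - 5*sqrt(1271)*I/44 = 0, giving p = -189/44 + 5*sqrt(1271)*I/44 — point (-189/44 + 5*sqrt(1271)*I/44, 27/20 + sqrt(1271)*I/20).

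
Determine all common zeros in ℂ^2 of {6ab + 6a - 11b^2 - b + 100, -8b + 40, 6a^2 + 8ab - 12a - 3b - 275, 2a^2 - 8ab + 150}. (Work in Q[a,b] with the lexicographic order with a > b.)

{(5, 5)}

Compute a lex Gröbner basis by Buchberger's algorithm.
f_1 = 6ab + 6a - 11b^2 - b + 100, LT = ab.
f_2 = -8b + 40, LT = b.
f_3 = 6a^2 + 8ab - 12a - 3b - 275, LT = a^2.
f_4 = 2a^2 - 8ab + 150, LT = a^2.

S(f_1,f_2): lcm = ab. S = 6a - 11/6b^2 - 1/6b + 50/3.
  leading term a: no divisor's leading term divides it; move 6a to the remainder.
  leading term b^2: subtract (11/48b)·f_2 from -11/6b^2 - 1/6b + 50/3 → -28/3b + 50/3
  leading term b: subtract (7/6)·f_2 from -28/3b + 50/3 → -30
  leading term 1: no divisor's leading term divides it; move -30 to the remainder.
  remainder 6a - 30 ≠ 0; add h_5 = 6a - 30 to the basis.

The other S-polynomials (S(f_1,f_3), S(f_1,f_4), S(f_2,f_3), S(f_2,f_4), S(f_3,f_4), S(f_1,h_5), S(f_2,h_5), S(f_3,h_5), S(f_4,h_5)) all reduce to 0 modulo the current basis, so we have a Gröbner basis.
Inter-reduce: drop elements whose leading term is divisible by another's, tail-reduce, and make monic.
Reduced Gröbner basis: {a - 5, b - 5}.

A lex Gröbner basis eliminates variables successively. Here b - 5 depends only on b, with roots {5}; lifting each root through the earlier basis elements recovers the full solutions.
  b = 5: the earlier basis element becomes a - 5 = 0, giving a = 5 — point (5, 5).
A lex Gröbner basis triangularizes the system, enabling back-substitution.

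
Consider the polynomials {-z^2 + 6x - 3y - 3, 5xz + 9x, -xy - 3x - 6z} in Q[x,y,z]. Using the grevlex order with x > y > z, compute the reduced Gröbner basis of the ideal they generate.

G = {y^2 + 127/25y + 54/5z + 102/25, yz + 9/5y + z + 9/5, z^2 + 9/5z, x - 1/2y + 3/10z - 1/2}

f_1 = -z^2 + 6x - 3y - 3, LT = z^2.
f_2 = 5xz + 9x, LT = xz.
f_3 = -xy - 3x - 6z, LT = xy.

S(f_1,f_2): lcm = xz^2. S = -6x^2 + 3xy - 9/5xz + 3x.
  reduce S modulo (f_1, f_2, f_3):
  remainder -6x^2 - 69/25x - 18z ≠ 0; add g_4 = -6x^2 - 69/25x - 18z to the basis.

S(f_2,f_3): lcm = xyz. S = 9/5xy - 3xz - 6z^2.
  reduce S modulo (f_1, f_2, f_3, g_4):
  remainder -36x + 18y - 54/5z + 18 ≠ 0; add g_5 = -36x + 18y - 54/5z + 18 to the basis.

S(f_3,g_4): lcm = x^2y. S = 3x^2 - 23/50xy + 6xz - 3yz.
  reduce S modulo (f_1, f_2, f_3, g_4, g_5):
  remainder -3yz - 27/5y - 3z - 27/5 ≠ 0; add g_6 = -3yz - 27/5y - 3z - 27/5 to the basis.

S(f_3,g_5): lcm = xy. S = 1/2y^2 - 3/10yz + 3x + 1/2y + 6z.
  reduce S modulo (f_1, f_2, f_3, g_4, g_5, g_6):
  remainder 1/2y^2 + 127/50y + 27/5z + 51/25 ≠ 0; add g_7 = 1/2y^2 + 127/50y + 27/5z + 51/25 to the basis.

The other S-polynomials (S(f_1,f_3), S(f_1,g_4), S(f_2,g_4), S(f_1,g_5), S(f_2,g_5), S(g_4,g_5), S(f_1,g_6), S(f_2,g_6), S(f_3,g_6), S(g_4,g_6), S(g_5,g_6), S(f_1,g_7), S(f_2,g_7), S(f_3,g_7), S(g_4,g_7), S(g_5,g_7), S(g_6,g_7)) all reduce to 0 modulo the current basis, so we have a Gröbner basis.
Inter-reduce: drop elements whose leading term is divisible by another's, tail-reduce, and make monic.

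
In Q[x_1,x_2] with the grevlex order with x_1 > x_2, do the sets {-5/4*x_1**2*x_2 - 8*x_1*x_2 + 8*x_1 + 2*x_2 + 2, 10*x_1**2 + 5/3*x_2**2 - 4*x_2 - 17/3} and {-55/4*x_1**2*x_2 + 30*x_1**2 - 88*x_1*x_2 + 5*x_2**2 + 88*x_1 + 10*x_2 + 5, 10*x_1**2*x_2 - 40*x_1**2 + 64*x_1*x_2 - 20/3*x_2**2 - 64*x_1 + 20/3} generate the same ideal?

Two ideals are equal iff their reduced Gröbner bases coincide (the reduced basis is unique for a fixed ordering).
Buchberger on the first generating set:
f_1 = -5/4*x_1**2*x_2 - 8*x_1*x_2 + 8*x_1 + 2*x_2 + 2, LT = x_1**2*x_2.
f_2 = 10*x_1**2 + 5/3*x_2**2 - 4*x_2 - 17/3, LT = x_1**2.

S(f_1,f_2): lcm = x_1**2*x_2. S = -1/6*x_2**3 + 32/5*x_1*x_2 + 2/5*x_2**2 - 32/5*x_1 - 31/30*x_2 - 8/5.
  leading term x_2**3: no divisor's leading term divides it; move -1/6*x_2**3 to the remainder.
  leading term x_1*x_2: no divisor's leading term divides it; move 32/5*x_1*x_2 to the remainder.
  leading term x_2**2: no divisor's leading term divides it; move 2/5*x_2**2 to the remainder.
  leading term x_1: no divisor's leading term divides it; move -32/5*x_1 to the remainder.
  leading term x_2: no divisor's leading term divides it; move -31/30*x_2 to the remainder.
  leading term 1: no divisor's leading term divides it; move -8/5 to the remainder.
  remainder -1/6*x_2**3 + 32/5*x_1*x_2 + 2/5*x_2**2 - 32/5*x_1 - 31/30*x_2 - 8/5 ≠ 0; add g_3 = -1/6*x_2**3 + 32/5*x_1*x_2 + 2/5*x_2**2 - 32/5*x_1 - 31/30*x_2 - 8/5 to the basis.

The other S-polynomials (S(f_1,g_3), S(f_2,g_3)) all reduce to 0 modulo the current basis, so we have a Gröbner basis.
Inter-reduce: drop elements whose leading term is divisible by another's, tail-reduce, and make monic.
Reduced Gröbner basis: {x_2**3 - 192/5*x_1*x_2 - 12/5*x_2**2 + 192/5*x_1 + 31/5*x_2 + 48/5, x_1**2 + 1/6*x_2**2 - 2/5*x_2 - 17/30}.

Buchberger on the second generating set:
h_1 = -55/4*x_1**2*x_2 + 30*x_1**2 - 88*x_1*x_2 + 5*x_2**2 + 88*x_1 + 10*x_2 + 5, LT = x_1**2*x_2.
h_2 = 10*x_1**2*x_2 - 40*x_1**2 + 64*x_1*x_2 - 20/3*x_2**2 - 64*x_1 + 20/3, LT = x_1**2*x_2.

S(h_1,h_2): lcm = x_1**2*x_2. S = 20/11*x_1**2 + 10/33*x_2**2 - 8/11*x_2 - 34/33.
  leading term x_1**2: no divisor's leading term divides it; move 20/11*x_1**2 to the remainder.
  leading term x_2**2: no divisor's leading term divides it; move 10/33*x_2**2 to the remainder.
  leading term x_2: no divisor's leading term divides it; move -8/11*x_2 to the remainder.
  leading term 1: no divisor's leading term divides it; move -34/33 to the remainder.
  remainder 20/11*x_1**2 + 10/33*x_2**2 - 8/11*x_2 - 34/33 ≠ 0; add k_3 = 20/11*x_1**2 + 10/33*x_2**2 - 8/11*x_2 - 34/33 to the basis.

S(h_1,k_3): lcm = x_1**2*x_2. S = -1/6*x_2**3 - 24/11*x_1**2 + 32/5*x_1*x_2 + 2/55*x_2**2 - 32/5*x_1 - 53/330*x_2 - 4/11.
  leading term x_2**3: no divisor's leading term divides it; move -1/6*x_2**3 to the remainder.
  leading term x_1**2: subtract (-6/5)·k_3 from -24/11*x_1**2 + 32/5*x_1*x_2 + 2/55*x_2**2 - 32/5*x_1 - 53/330*x_2 - 4/11 → 32/5*x_1*x_2 + 2/5*x_2**2 - 32/5*x_1 - 31/30*x_2 - 8/5
  leading term x_1*x_2: no divisor's leading term divides it; move 32/5*x_1*x_2 to the remainder.
  leading term x_2**2: no divisor's leading term divides it; move 2/5*x_2**2 to the remainder.
  leading term x_1: no divisor's leading term divides it; move -32/5*x_1 to the remainder.
  leading term x_2: no divisor's leading term divides it; move -31/30*x_2 to the remainder.
  leading term 1: no divisor's leading term divides it; move -8/5 to the remainder.
  remainder -1/6*x_2**3 + 32/5*x_1*x_2 + 2/5*x_2**2 - 32/5*x_1 - 31/30*x_2 - 8/5 ≠ 0; add k_4 = -1/6*x_2**3 + 32/5*x_1*x_2 + 2/5*x_2**2 - 32/5*x_1 - 31/30*x_2 - 8/5 to the basis.

The other S-polynomials (S(h_2,k_3), S(h_1,k_4), S(h_2,k_4), S(k_3,k_4)) all reduce to 0 modulo the current basis, so we have a Gröbner basis.
Inter-reduce: drop elements whose leading term is divisible by another's, tail-reduce, and make monic.
Reduced Gröbner basis: {x_2**3 - 192/5*x_1*x_2 - 12/5*x_2**2 + 192/5*x_1 + 31/5*x_2 + 48/5, x_1**2 + 1/6*x_2**2 - 2/5*x_2 - 17/30}.

Same reduced basis, so the two generating sets span the same ideal.

Yes, the ideals are equal.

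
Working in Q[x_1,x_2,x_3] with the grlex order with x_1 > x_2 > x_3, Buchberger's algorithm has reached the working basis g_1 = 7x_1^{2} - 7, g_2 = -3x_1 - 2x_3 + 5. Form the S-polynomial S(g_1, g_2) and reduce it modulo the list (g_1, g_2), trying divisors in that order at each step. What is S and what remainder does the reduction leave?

lcm(LM(g_1), LM(g_2)) = x_1^{2}.
S = (lcm/LT(g_1))·g_1 − (lcm/LT(g_2))·g_2 = -\tfrac{2}{3}x_1x_3 + \tfrac{5}{3}x_1 - 1.
Reduce S modulo (g_1, g_2) in that order:
  leading term x_1x_3: subtract (\tfrac{2}{9}x_3)·g_2 from -\tfrac{2}{3}x_1x_3 + \tfrac{5}{3}x_1 - 1 → \tfrac{4}{9}x_3^{2} + \tfrac{5}{3}x_1 - \tfrac{10}{9}x_3 - 1
  leading term x_3^{2}: no divisor's leading term divides it; move \tfrac{4}{9}x_3^{2} to the remainder.
  leading term x_1: subtract (-\tfrac{5}{9})·g_2 from \tfrac{5}{3}x_1 - \tfrac{10}{9}x_3 - 1 → -\tfrac{20}{9}x_3 + \tfrac{16}{9}
  leading term x_3: no divisor's leading term divides it; move -\tfrac{20}{9}x_3 to the remainder.
  leading term 1: no divisor's leading term divides it; move \tfrac{16}{9} to the remainder.
The remainder \tfrac{4}{9}x_3^{2} - \tfrac{20}{9}x_3 + \tfrac{16}{9} is nonzero, so it would be added as the next basis element.
An S-polynomial is built so that the two leading terms cancel; whether anything survives reduction is exactly the Gröbner-basis criterion.

S(g_1, g_2) = -\tfrac{2}{3}x_1x_3 + \tfrac{5}{3}x_1 - 1; remainder on division = \tfrac{4}{9}x_3^{2} - \tfrac{20}{9}x_3 + \tfrac{16}{9}.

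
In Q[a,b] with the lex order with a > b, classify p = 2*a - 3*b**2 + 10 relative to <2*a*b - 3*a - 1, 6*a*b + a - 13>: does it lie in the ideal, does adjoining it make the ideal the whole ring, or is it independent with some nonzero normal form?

2*a - 3*b**2 + 10 lies in I (it reduces to 0).

First compute the reduced Gröbner basis of I by Buchberger's algorithm.
f_1 = 2*a*b - 3*a - 1, LT = a*b.
f_2 = 6*a*b + a - 13, LT = a*b.

S(f_1,f_2): lcm = a*b. S = -5/3*a + 5/3.
  leading term a: no divisor's leading term divides it; move -5/3*a to the remainder.
  leading term 1: no divisor's leading term divides it; move 5/3 to the remainder.
  remainder -5/3*a + 5/3 ≠ 0; add h_3 = -5/3*a + 5/3 to the basis.

S(f_1,h_3): lcm = a*b. S = -3/2*a + b - 1/2.
  leading term a: subtract (9/10)·h_3 from -3/2*a + b - 1/2 → b - 2
  leading term b: no divisor's leading term divides it; move b to the remainder.
  leading term 1: no divisor's leading term divides it; move -2 to the remainder.
  remainder b - 2 ≠ 0; add h_4 = b - 2 to the basis.

S(f_2,h_3): lcm = a*b. S = 1/6*a + b - 13/6.
  leading term a: subtract (-1/10)·h_3 from 1/6*a + b - 13/6 → b - 2
  leading term b: subtract (1)·h_4 from b - 2 → 0
  remainder 0.

S(f_1,h_4): lcm = a*b. S = 1/2*a - 1/2.
  leading term a: subtract (-3/10)·h_3 from 1/2*a - 1/2 → 0
  remainder 0.

S(f_2,h_4): lcm = a*b. S = 13/6*a - 13/6.
  leading term a: subtract (-13/10)·h_3 from 13/6*a - 13/6 → 0
  remainder 0.

S(h_3,h_4): leading monomials are coprime, so the S-polynomial reduces to 0 (Buchberger's first criterion).
Every S-polynomial of the final basis reduces to 0, so we have a Gröbner basis.
Inter-reduce: drop elements whose leading term is divisible by another's, tail-reduce, and make monic.
Reduced Gröbner basis: {a - 1, b - 2}.
Label its elements g_1 = a - 1, g_2 = b - 2.

Reduce p = 2*a - 3*b**2 + 10 modulo G:
  leading term a: subtract (2)·g_1 from 2*a - 3*b**2 + 10 → -3*b**2 + 12
  leading term b**2: subtract (-3*b)·g_2 from -3*b**2 + 12 → -6*b + 12
  leading term b: subtract (-6)·g_2 from -6*b + 12 → 0
  normal form = 0.
Since the normal form is 0, p ∈ I.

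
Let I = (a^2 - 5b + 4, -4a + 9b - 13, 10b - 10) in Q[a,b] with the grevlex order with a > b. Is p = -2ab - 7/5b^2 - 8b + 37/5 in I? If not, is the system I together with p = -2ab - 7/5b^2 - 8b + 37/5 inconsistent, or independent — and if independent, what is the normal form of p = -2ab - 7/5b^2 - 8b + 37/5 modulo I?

First compute the reduced Gröbner basis of I by Buchberger's algorithm.
f_1 = a^2 - 5b + 4, LT = a^2.
f_2 = -4a + 9b - 13, LT = a.
f_3 = 10b - 10, LT = b.

S(f_1,f_2): lcm = a^2. S = 9/4ab - 13/4a - 5b + 4.
  leading term ab: subtract (-9/16b)·f_2 from 9/4ab - 13/4a - 5b + 4 → 81/16b^2 - 13/4a - 197/16b + 4
  leading term b^2: subtract (81/160b)·f_3 from 81/16b^2 - 13/4a - 197/16b + 4 → -13/4a - 29/4b + 4
  leading term a: subtract (13/16)·f_2 from -13/4a - 29/4b + 4 → -233/16b + 233/16
  leading term b: subtract (-233/160)·f_3 from -233/16b + 233/16 → 0
  remainder 0.

S(f_1,f_3): leading monomials are coprime, so the S-polynomial reduces to 0 (Buchberger's first criterion).
S(f_2,f_3): leading monomials are coprime, so the S-polynomial reduces to 0 (Buchberger's first criterion).
Every S-polynomial of the final basis reduces to 0, so we have a Gröbner basis.
Inter-reduce: drop elements whose leading term is divisible by another's, tail-reduce, and make monic.
Reduced Gröbner basis: {a + 1, b - 1}.
Label its elements g_1 = a + 1, g_2 = b - 1.

Reduce p = -2ab - 7/5b^2 - 8b + 37/5 modulo G:
  leading term ab: subtract (-2b)·g_1 from -2ab - 7/5b^2 - 8b + 37/5 → -7/5b^2 - 6b + 37/5
  leading term b^2: subtract (-7/5b)·g_2 from -7/5b^2 - 6b + 37/5 → -37/5b + 37/5
  leading term b: subtract (-37/5)·g_2 from -37/5b + 37/5 → 0
  normal form = 0.
Since the normal form is 0, p ∈ I.

The remainder on division by a Gröbner basis is unique — it is the normal form.

-2ab - 7/5b^2 - 8b + 37/5 lies in I (it reduces to 0).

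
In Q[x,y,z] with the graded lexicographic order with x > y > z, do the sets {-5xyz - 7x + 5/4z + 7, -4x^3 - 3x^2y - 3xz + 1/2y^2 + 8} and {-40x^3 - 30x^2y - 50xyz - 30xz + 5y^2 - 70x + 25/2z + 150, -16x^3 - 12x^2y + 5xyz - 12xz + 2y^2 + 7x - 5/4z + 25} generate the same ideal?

Yes, the ideals are equal.

For a fixed monomial order, each ideal has a unique reduced Gröbner basis; comparing bases decides equality.
Buchberger on the first generating set:
f_1 = -5xyz - 7x + 5/4z + 7, LT = xyz.
f_2 = -4x^3 - 3x^2y - 3xz + 1/2y^2 + 8, LT = x^3.

S(f_1,f_2): lcm = x^3yz. S = -3/4x^2y^2z - 3/4xyz^2 + 1/8y^3z + 7/5x^3 - 1/4x^2z - 7/5x^2 + 2yz.
  reduce S modulo (f_1, f_2):
  remainder 1/8y^3z - 1/4x^2z - 7/5x^2 - 21/20xy + 7/40y^2 + 2yz - 3/16z^2 + 21/80x - 351/320z + 203/80 ≠ 0; add g_3 = 1/8y^3z - 1/4x^2z - 7/5x^2 - 21/20xy + 7/40y^2 + 2yz - 3/16z^2 + 21/80x - 351/320z + 203/80 to the basis.

The other S-polynomials (S(f_1,g_3), S(f_2,g_3)) all reduce to 0 modulo the current basis, so we have a Gröbner basis.
Inter-reduce: drop elements whose leading term is divisible by another's, tail-reduce, and make monic.
Reduced Gröbner basis: {y^3z - 2x^2z - 56/5x^2 - 42/5xy + 7/5y^2 + 16yz - 3/2z^2 + 21/10x - 351/40z + 203/10, x^3 + 3/4x^2y + 3/4xz - 1/8y^2 - 2, xyz + 7/5x - 1/4z - 7/5}.

Buchberger on the second generating set:
h_1 = -40x^3 - 30x^2y - 50xyz - 30xz + 5y^2 - 70x + 25/2z + 150, LT = x^3.
h_2 = -16x^3 - 12x^2y + 5xyz - 12xz + 2y^2 + 7x - 5/4z + 25, LT = x^3.

S(h_1,h_2): lcm = x^3. S = 25/16xyz + 35/16x - 25/64z - 35/16.
  reduce S modulo (h_1, h_2):
  remainder 25/16xyz + 35/16x - 25/64z - 35/16 ≠ 0; add k_3 = 25/16xyz + 35/16x - 25/64z - 35/16 to the basis.

S(h_1,k_3): lcm = x^3yz. S = 3/4x^2y^2z + 5/4xy^2z^2 + 3/4xyz^2 - 1/8y^3z - 7/5x^3 + 1/4x^2z + 7/4xyz - 5/16yz^2 + 7/5x^2 - 15/4yz.
  reduce S modulo (h_1, h_2, k_3):
  remainder -1/8y^3z + 1/4x^2z + 7/5x^2 + 21/20xy - 7/40y^2 - 2yz + 3/16z^2 - 21/80x + 351/320z - 203/80 ≠ 0; add k_4 = -1/8y^3z + 1/4x^2z + 7/5x^2 + 21/20xy - 7/40y^2 - 2yz + 3/16z^2 - 21/80x + 351/320z - 203/80 to the basis.

The other S-polynomials (S(h_2,k_3), S(h_1,k_4), S(h_2,k_4), S(k_3,k_4)) all reduce to 0 modulo the current basis, so we have a Gröbner basis.
Inter-reduce: drop elements whose leading term is divisible by another's, tail-reduce, and make monic.
Reduced Gröbner basis: {y^3z - 2x^2z - 56/5x^2 - 42/5xy + 7/5y^2 + 16yz - 3/2z^2 + 21/10x - 351/40z + 203/10, x^3 + 3/4x^2y + 3/4xz - 1/8y^2 - 2, xyz + 7/5x - 1/4z - 7/5}.

These coincide, so the ideals are equal.
The choice of monomial ordering does not affect the verdict — as long as both bases are computed under the same ordering, their equality decides ideal equality.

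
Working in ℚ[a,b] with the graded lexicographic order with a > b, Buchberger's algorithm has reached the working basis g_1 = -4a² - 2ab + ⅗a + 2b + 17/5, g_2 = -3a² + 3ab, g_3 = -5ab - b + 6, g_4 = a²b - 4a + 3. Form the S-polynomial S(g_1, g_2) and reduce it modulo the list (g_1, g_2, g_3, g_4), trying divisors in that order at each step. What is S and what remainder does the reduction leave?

lcm(LM(g_1), LM(g_2)) = a².
S = (lcm/LT(g_1))·g_1 − (lcm/LT(g_2))·g_2 = 3/2ab - 3/20a - ½b - 17/20.
Reduce S modulo (g_1, g_2, g_3, g_4) in that order:
  leading term ab: subtract (-3/10)·g_3 from 3/2ab - 3/20a - ½b - 17/20 → -3/20a - ⅘b + 19/20
  leading term a: no divisor's leading term divides it; move -3/20a to the remainder.
  leading term b: no divisor's leading term divides it; move -⅘b to the remainder.
  leading term 1: no divisor's leading term divides it; move 19/20 to the remainder.
The remainder -3/20a - ⅘b + 19/20 is nonzero, so it would be added as the next basis element.

S(g_1, g_2) = 3/2ab - 3/20a - ½b - 17/20; remainder on division = -3/20a - ⅘b + 19/20.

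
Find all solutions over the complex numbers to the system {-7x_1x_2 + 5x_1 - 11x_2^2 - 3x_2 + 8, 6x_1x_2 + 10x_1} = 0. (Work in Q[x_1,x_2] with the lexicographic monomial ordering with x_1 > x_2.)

Compute a lex Gröbner basis by Buchberger's algorithm.
f_1 = -7x_1x_2 + 5x_1 - 11x_2^2 - 3x_2 + 8, LT = x_1x_2.
f_2 = 6x_1x_2 + 10x_1, LT = x_1x_2.

S(f_1,f_2): lcm = x_1x_2. S = -50/21x_1 + 11/7x_2^2 + 3/7x_2 - 8/7.
  reduce S modulo (f_1, f_2):
  remainder -50/21x_1 + 11/7x_2^2 + 3/7x_2 - 8/7 ≠ 0; add h_3 = -50/21x_1 + 11/7x_2^2 + 3/7x_2 - 8/7 to the basis.

S(f_1,h_3): lcm = x_1x_2. S = -5/7x_1 + 33/50x_2^3 + 613/350x_2^2 - 9/175x_2 - 8/7.
  reduce S modulo (f_1, f_2, h_3):
  remainder 33/50x_2^3 + 32/25x_2^2 - 9/50x_2 - 4/5 ≠ 0; add h_4 = 33/50x_2^3 + 32/25x_2^2 - 9/50x_2 - 4/5 to the basis.

The other S-polynomials (S(f_2,h_3), S(f_1,h_4), S(f_2,h_4), S(h_3,h_4)) all reduce to 0 modulo the current basis, so we have a Gröbner basis.
Inter-reduce: drop elements whose leading term is divisible by another's, tail-reduce, and make monic.
Reduced Gröbner basis: {x_1 - 33/50x_2^2 - 9/50x_2 + 12/25, x_2^3 + 64/33x_2^2 - 3/11x_2 - 40/33}.

From the last basis element, x_2^3 + 64/33x_2^2 - 3/11x_2 - 40/33 = 0, so x_2 takes values in {-5/3, -1, 8/11}. Each choice, substituted upward through the basis, yields the corresponding point(s) of the solution set.
  x_2 = -5/3: the earlier basis element becomes x_1 - 79/75 = 0, giving x_1 = 79/75 — point (79/75, -5/3).
  x_2 = -1: the earlier basis element becomes x_1 = 0, giving x_1 = 0 — point (0, -1).
  x_2 = 8/11: the earlier basis element becomes x_1 = 0, giving x_1 = 0 — point (0, 8/11).
This is the nonlinear analogue of row-reducing a linear system.

{(79/75, -5/3), (0, -1), (0, 8/11)}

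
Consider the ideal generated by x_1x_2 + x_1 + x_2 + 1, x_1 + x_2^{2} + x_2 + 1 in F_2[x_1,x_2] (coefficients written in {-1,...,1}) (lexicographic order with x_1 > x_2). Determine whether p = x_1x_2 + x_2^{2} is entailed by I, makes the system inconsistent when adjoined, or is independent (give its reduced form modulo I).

First compute the reduced Gröbner basis of I by Buchberger's algorithm.
f_1 = x_1x_2 + x_1 + x_2 + 1, LT = x_1x_2.
f_2 = x_1 + x_2^{2} + x_2 + 1, LT = x_1.

S(f_1,f_2): lcm = x_1x_2. S = x_1 + x_2^{3} + x_2^{2} + 1.
  leading term x_1: subtract (1)·f_2 from x_1 + x_2^{3} + x_2^{2} + 1 → x_2^{3} + x_2
  leading term x_2^{3}: no divisor's leading term divides it; move x_2^{3} to the remainder.
  leading term x_2: no divisor's leading term divides it; move x_2 to the remainder.
  remainder x_2^{3} + x_2 ≠ 0; add h_3 = x_2^{3} + x_2 to the basis.

S(f_1,h_3): lcm = x_1x_2^{3}. S = x_1x_2^{2} + x_1x_2 + x_2^{3} + x_2^{2}.
  leading term x_1x_2^{2}: subtract (x_2)·f_1 from x_1x_2^{2} + x_1x_2 + x_2^{3} + x_2^{2} → x_2^{3} + x_2
  leading term x_2^{3}: subtract (1)·h_3 from x_2^{3} + x_2 → 0
  remainder 0.

S(f_2,h_3): leading monomials are coprime, so the S-polynomial reduces to 0 (Buchberger's first criterion).
Every S-polynomial of the final basis reduces to 0, so we have a Gröbner basis.
Inter-reduce: drop elements whose leading term is divisible by another's, tail-reduce, and make monic.
Reduced Gröbner basis: {x_1 + x_2^{2} + x_2 + 1, x_2^{3} + x_2}.
Label its elements g_1 = x_1 + x_2^{2} + x_2 + 1, g_2 = x_2^{3} + x_2.

Reduce p = x_1x_2 + x_2^{2} modulo G:
  leading term x_1x_2: subtract (x_2)·g_1 from x_1x_2 + x_2^{2} → x_2^{3} + x_2
  leading term x_2^{3}: subtract (1)·g_2 from x_2^{3} + x_2 → 0
  normal form = 0.
Since the normal form is 0, p ∈ I.

x_1x_2 + x_2^{2} lies in I (it reduces to 0).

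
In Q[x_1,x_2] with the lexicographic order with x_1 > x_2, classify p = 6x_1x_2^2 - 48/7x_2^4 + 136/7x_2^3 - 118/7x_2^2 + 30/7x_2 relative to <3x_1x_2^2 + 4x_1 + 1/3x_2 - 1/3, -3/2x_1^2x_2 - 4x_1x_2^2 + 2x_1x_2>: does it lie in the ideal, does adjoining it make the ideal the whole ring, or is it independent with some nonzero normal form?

6x_1x_2^2 - 48/7x_2^4 + 136/7x_2^3 - 118/7x_2^2 + 30/7x_2 lies in I (it reduces to 0).

First compute the reduced Gröbner basis of I by Buchberger's algorithm.
f_1 = 3x_1x_2^2 + 4x_1 + 1/3x_2 - 1/3, LT = x_1x_2^2.
f_2 = -3/2x_1^2x_2 - 4x_1x_2^2 + 2x_1x_2, LT = x_1^2x_2.

S(f_1,f_2): lcm = x_1^2x_2^2. S = 4/3x_1^2 - 8/3x_1x_2^3 + 4/3x_1x_2^2 + 1/9x_1x_2 - 1/9x_1.
  leading term x_1^2: no divisor's leading term divides it; move 4/3x_1^2 to the remainder.
  leading term x_1x_2^3: subtract (-8/9x_2)·f_1 from -8/3x_1x_2^3 + 4/3x_1x_2^2 + 1/9x_1x_2 - 1/9x_1 → 4/3x_1x_2^2 + 11/3x_1x_2 - 1/9x_1 + 8/27x_2^2 - 8/27x_2
  leading term x_1x_2^2: subtract (4/9)·f_1 from 4/3x_1x_2^2 + 11/3x_1x_2 - 1/9x_1 + 8/27x_2^2 - 8/27x_2 → 11/3x_1x_2 - 17/9x_1 + 8/27x_2^2 - 4/9x_2 + 4/27
  leading term x_1x_2: no divisor's leading term divides it; move 11/3x_1x_2 to the remainder.
  leading term x_1: no divisor's leading term divides it; move -17/9x_1 to the remainder.
  leading term x_2^2: no divisor's leading term divides it; move 8/27x_2^2 to the remainder.
  leading term x_2: no divisor's leading term divides it; move -4/9x_2 to the remainder.
  leading term 1: no divisor's leading term divides it; move 4/27 to the remainder.
  remainder 4/3x_1^2 + 11/3x_1x_2 - 17/9x_1 + 8/27x_2^2 - 4/9x_2 + 4/27 ≠ 0; add h_3 = 4/3x_1^2 + 11/3x_1x_2 - 17/9x_1 + 8/27x_2^2 - 4/9x_2 + 4/27 to the basis.

S(f_1,h_3): lcm = x_1^2x_2^2. S = 4/3x_1^2 - 11/4x_1x_2^3 + 17/12x_1x_2^2 + 1/9x_1x_2 - 1/9x_1 - 2/9x_2^4 + 1/3x_2^3 - 1/9x_2^2.
  leading term x_1^2: subtract (1)·h_3 from 4/3x_1^2 - 11/4x_1x_2^3 + 17/12x_1x_2^2 + 1/9x_1x_2 - 1/9x_1 - 2/9x_2^4 + 1/3x_2^3 - 1/9x_2^2 → -11/4x_1x_2^3 + 17/12x_1x_2^2 - 32/9x_1x_2 + 16/9x_1 - 2/9x_2^4 + 1/3x_2^3 - 11/27x_2^2 + 4/9x_2 - 4/27
  leading term x_1x_2^3: subtract (-11/12x_2)·f_1 from -11/4x_1x_2^3 + 17/12x_1x_2^2 - 32/9x_1x_2 + 16/9x_1 - 2/9x_2^4 + 1/3x_2^3 - 11/27x_2^2 + 4/9x_2 - 4/27 → 17/12x_1x_2^2 + 1/9x_1x_2 + 16/9x_1 - 2/9x_2^4 + 1/3x_2^3 - 11/108x_2^2 + 5/36x_2 - 4/27
  leading term x_1x_2^2: subtract (17/36)·f_1 from 17/12x_1x_2^2 + 1/9x_1x_2 + 16/9x_1 - 2/9x_2^4 + 1/3x_2^3 - 11/108x_2^2 + 5/36x_2 - 4/27 → 1/9x_1x_2 - 1/9x_1 - 2/9x_2^4 + 1/3x_2^3 - 11/108x_2^2 - 1/54x_2 + 1/108
  leading term x_1x_2: no divisor's leading term divides it; move 1/9x_1x_2 to the remainder.
  leading term x_1: no divisor's leading term divides it; move -1/9x_1 to the remainder.
  leading term x_2^4: no divisor's leading term divides it; move -2/9x_2^4 to the remainder.
  leading term x_2^3: no divisor's leading term divides it; move 1/3x_2^3 to the remainder.
  leading term x_2^2: no divisor's leading term divides it; move -11/108x_2^2 to the remainder.
  leading term x_2: no divisor's leading term divides it; move -1/54x_2 to the remainder.
  leading term 1: no divisor's leading term divides it; move 1/108 to the remainder.
  remainder 1/9x_1x_2 - 1/9x_1 - 2/9x_2^4 + 1/3x_2^3 - 11/108x_2^2 - 1/54x_2 + 1/108 ≠ 0; add h_4 = 1/9x_1x_2 - 1/9x_1 - 2/9x_2^4 + 1/3x_2^3 - 11/108x_2^2 - 1/54x_2 + 1/108 to the basis.

S(f_2,h_3): lcm = x_1^2x_2. S = -1/12x_1x_2^2 + 1/12x_1x_2 - 2/9x_2^3 + 1/3x_2^2 - 1/9x_2.
  leading term x_1x_2^2: subtract (-1/36)·f_1 from -1/12x_1x_2^2 + 1/12x_1x_2 - 2/9x_2^3 + 1/3x_2^2 - 1/9x_2 → 1/12x_1x_2 + 1/9x_1 - 2/9x_2^3 + 1/3x_2^2 - 11/108x_2 - 1/108
  leading term x_1x_2: subtract (3/4)·h_4 from 1/12x_1x_2 + 1/9x_1 - 2/9x_2^3 + 1/3x_2^2 - 11/108x_2 - 1/108 → 7/36x_1 + 1/6x_2^4 - 17/36x_2^3 + 59/144x_2^2 - 19/216x_2 - 7/432
  leading term x_1: no divisor's leading term divides it; move 7/36x_1 to the remainder.
  leading term x_2^4: no divisor's leading term divides it; move 1/6x_2^4 to the remainder.
  leading term x_2^3: no divisor's leading term divides it; move -17/36x_2^3 to the remainder.
  leading term x_2^2: no divisor's leading term divides it; move 59/144x_2^2 to the remainder.
  leading term x_2: no divisor's leading term divides it; move -19/216x_2 to the remainder.
  leading term 1: no divisor's leading term divides it; move -7/432 to the remainder.
  remainder 7/36x_1 + 1/6x_2^4 - 17/36x_2^3 + 59/144x_2^2 - 19/216x_2 - 7/432 ≠ 0; add h_5 = 7/36x_1 + 1/6x_2^4 - 17/36x_2^3 + 59/144x_2^2 - 19/216x_2 - 7/432 to the basis.

S(f_1,h_4): lcm = x_1x_2^2. S = x_1x_2 + 4/3x_1 + 2x_2^5 - 3x_2^4 + 11/12x_2^3 + 1/6x_2^2 + 1/36x_2 - 1/9.
  leading term x_1x_2: subtract (9)·h_4 from x_1x_2 + 4/3x_1 + 2x_2^5 - 3x_2^4 + 11/12x_2^3 + 1/6x_2^2 + 1/36x_2 - 1/9 → 7/3x_1 + 2x_2^5 - x_2^4 - 25/12x_2^3 + 13/12x_2^2 + 7/36x_2 - 7/36
  leading term x_1: subtract (12)·h_5 from 7/3x_1 + 2x_2^5 - x_2^4 - 25/12x_2^3 + 13/12x_2^2 + 7/36x_2 - 7/36 → 2x_2^5 - 3x_2^4 + 43/12x_2^3 - 23/6x_2^2 + 5/4x_2
  leading term x_2^5: no divisor's leading term divides it; move 2x_2^5 to the remainder.
  leading term x_2^4: no divisor's leading term divides it; move -3x_2^4 to the remainder.
  leading term x_2^3: no divisor's leading term divides it; move 43/12x_2^3 to the remainder.
  leading term x_2^2: no divisor's leading term divides it; move -23/6x_2^2 to the remainder.
  leading term x_2: no divisor's leading term divides it; move 5/4x_2 to the remainder.
  remainder 2x_2^5 - 3x_2^4 + 43/12x_2^3 - 23/6x_2^2 + 5/4x_2 ≠ 0; add h_6 = 2x_2^5 - 3x_2^4 + 43/12x_2^3 - 23/6x_2^2 + 5/4x_2 to the basis.

The other S-polynomials (S(f_2,h_4), S(h_3,h_4), S(f_1,h_5), S(f_2,h_5), S(h_3,h_5), S(h_4,h_5), S(f_1,h_6), S(f_2,h_6), S(h_3,h_6), S(h_4,h_6), S(h_5,h_6)) all reduce to 0 modulo the current basis, so we have a Gröbner basis.
Inter-reduce: drop elements whose leading term is divisible by another's, tail-reduce, and make monic.
Reduced Gröbner basis: {x_1 + 6/7x_2^4 - 17/7x_2^3 + 59/28x_2^2 - 19/42x_2 - 1/12, x_2^5 - 3/2x_2^4 + 43/24x_2^3 - 23/12x_2^2 + 5/8x_2}.
Label its elements g_1 = x_1 + 6/7x_2^4 - 17/7x_2^3 + 59/28x_2^2 - 19/42x_2 - 1/12, g_2 = x_2^5 - 3/2x_2^4 + 43/24x_2^3 - 23/12x_2^2 + 5/8x_2.

Reduce p = 6x_1x_2^2 - 48/7x_2^4 + 136/7x_2^3 - 118/7x_2^2 + 30/7x_2 modulo G:
  leading term x_1x_2^2: subtract (6x_2^2)·g_1 from 6x_1x_2^2 - 48/7x_2^4 + 136/7x_2^3 - 118/7x_2^2 + 30/7x_2 → -36/7x_2^6 + 102/7x_2^5 - 39/2x_2^4 + 155/7x_2^3 - 229/14x_2^2 + 30/7x_2
  leading term x_2^6: subtract (-36/7x_2)·g_2 from -36/7x_2^6 + 102/7x_2^5 - 39/2x_2^4 + 155/7x_2^3 - 229/14x_2^2 + 30/7x_2 → 48/7x_2^5 - 72/7x_2^4 + 86/7x_2^3 - 92/7x_2^2 + 30/7x_2
  leading term x_2^5: subtract (48/7)·g_2 from 48/7x_2^5 - 72/7x_2^4 + 86/7x_2^3 - 92/7x_2^2 + 30/7x_2 → 0
  normal form = 0.
Since the normal form is 0, p ∈ I.

Ideal membership is decidable via reduction modulo a Gröbner basis.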